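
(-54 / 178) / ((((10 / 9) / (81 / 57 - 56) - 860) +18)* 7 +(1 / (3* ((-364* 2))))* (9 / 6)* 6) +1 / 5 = 713025946499 / 3564212485255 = 0.20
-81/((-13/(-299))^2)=-42849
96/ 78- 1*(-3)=55/ 13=4.23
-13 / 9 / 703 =-13 / 6327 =-0.00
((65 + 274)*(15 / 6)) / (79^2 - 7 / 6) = 5085 / 37439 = 0.14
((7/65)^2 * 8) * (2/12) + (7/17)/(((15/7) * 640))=434777/27580800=0.02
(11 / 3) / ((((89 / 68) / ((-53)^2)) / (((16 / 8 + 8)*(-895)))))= -18805131400 / 267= -70431203.75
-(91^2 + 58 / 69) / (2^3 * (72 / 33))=-6285917 / 13248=-474.48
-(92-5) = -87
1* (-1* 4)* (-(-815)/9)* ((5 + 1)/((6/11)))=-35860/9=-3984.44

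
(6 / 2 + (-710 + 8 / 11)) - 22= -8011 / 11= -728.27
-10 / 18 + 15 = 130 / 9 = 14.44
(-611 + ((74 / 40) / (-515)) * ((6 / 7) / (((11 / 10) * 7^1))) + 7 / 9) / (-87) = 1524497819 / 217349055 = 7.01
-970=-970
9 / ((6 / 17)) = 51 / 2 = 25.50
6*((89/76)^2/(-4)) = -23763/11552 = -2.06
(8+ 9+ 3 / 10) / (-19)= -173 / 190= -0.91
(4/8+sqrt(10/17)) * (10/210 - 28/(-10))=299/210+299 * sqrt(170)/1785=3.61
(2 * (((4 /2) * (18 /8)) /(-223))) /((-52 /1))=9 /11596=0.00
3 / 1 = 3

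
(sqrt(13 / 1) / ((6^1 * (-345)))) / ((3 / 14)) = -7 * sqrt(13) / 3105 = -0.01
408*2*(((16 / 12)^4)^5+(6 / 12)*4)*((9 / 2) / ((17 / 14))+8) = 3523048865904352 / 1162261467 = 3031201.64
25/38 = 0.66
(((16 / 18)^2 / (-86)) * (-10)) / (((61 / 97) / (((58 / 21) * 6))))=3600640 / 1487241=2.42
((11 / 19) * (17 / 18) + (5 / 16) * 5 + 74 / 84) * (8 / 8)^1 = 57269 / 19152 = 2.99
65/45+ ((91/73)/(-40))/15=189527/131400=1.44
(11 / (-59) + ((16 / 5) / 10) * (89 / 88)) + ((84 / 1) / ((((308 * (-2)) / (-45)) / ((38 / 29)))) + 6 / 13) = 52846227 / 6116825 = 8.64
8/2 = 4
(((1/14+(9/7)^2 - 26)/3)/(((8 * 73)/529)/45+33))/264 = -484035/521519152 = -0.00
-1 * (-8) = 8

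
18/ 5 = 3.60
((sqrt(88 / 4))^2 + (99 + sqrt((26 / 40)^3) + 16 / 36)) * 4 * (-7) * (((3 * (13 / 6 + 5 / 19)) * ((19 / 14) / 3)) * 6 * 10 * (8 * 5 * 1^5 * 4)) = -968835200 / 9-57616 * sqrt(65) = -108112870.60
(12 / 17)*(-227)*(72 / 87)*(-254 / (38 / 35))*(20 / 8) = 726490800 / 9367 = 77558.54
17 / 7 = 2.43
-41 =-41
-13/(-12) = 13/12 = 1.08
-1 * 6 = -6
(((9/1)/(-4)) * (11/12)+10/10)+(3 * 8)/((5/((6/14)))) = 557/560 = 0.99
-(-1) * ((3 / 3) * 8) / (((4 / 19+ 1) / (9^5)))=8975448 / 23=390236.87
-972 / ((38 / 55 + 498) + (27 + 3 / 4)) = -213840 / 115817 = -1.85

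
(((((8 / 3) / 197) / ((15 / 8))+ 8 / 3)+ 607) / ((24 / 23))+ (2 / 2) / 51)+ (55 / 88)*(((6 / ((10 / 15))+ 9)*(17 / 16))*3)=17944257437 / 28935360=620.15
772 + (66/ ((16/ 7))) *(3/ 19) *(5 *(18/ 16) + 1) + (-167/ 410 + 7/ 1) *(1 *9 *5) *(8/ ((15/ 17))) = 870490597/ 249280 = 3492.02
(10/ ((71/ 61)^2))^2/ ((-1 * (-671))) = 22698100/ 279528491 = 0.08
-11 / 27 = -0.41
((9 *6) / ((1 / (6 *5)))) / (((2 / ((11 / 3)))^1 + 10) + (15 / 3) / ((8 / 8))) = 1980 / 19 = 104.21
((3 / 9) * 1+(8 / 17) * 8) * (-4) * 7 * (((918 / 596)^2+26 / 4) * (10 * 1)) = -11527079410 / 1132251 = -10180.67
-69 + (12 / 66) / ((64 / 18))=-12135 / 176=-68.95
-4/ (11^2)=-4/ 121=-0.03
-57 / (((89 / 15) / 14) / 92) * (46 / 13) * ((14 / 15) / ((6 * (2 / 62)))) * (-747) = 182476789488 / 1157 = 157715461.96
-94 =-94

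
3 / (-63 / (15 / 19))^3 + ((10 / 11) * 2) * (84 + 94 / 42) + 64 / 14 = 37584382973 / 232911063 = 161.37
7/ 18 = 0.39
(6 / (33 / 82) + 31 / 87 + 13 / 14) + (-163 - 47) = -2596613 / 13398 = -193.81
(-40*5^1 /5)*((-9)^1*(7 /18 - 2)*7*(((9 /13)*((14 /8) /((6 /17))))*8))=-1449420 /13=-111493.85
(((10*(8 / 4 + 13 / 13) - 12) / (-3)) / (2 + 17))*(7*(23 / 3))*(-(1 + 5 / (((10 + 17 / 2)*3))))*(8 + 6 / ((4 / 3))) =487025 / 2109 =230.93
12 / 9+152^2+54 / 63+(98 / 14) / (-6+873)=140231519 / 6069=23106.20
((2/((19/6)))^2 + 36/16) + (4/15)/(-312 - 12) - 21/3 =-7635289/1754460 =-4.35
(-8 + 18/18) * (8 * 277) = -15512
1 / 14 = 0.07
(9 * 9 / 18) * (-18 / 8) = -81 / 8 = -10.12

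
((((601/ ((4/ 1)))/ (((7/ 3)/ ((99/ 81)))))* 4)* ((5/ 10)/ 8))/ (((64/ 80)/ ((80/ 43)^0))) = 24.59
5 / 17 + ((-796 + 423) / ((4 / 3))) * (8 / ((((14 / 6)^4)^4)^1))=164526897300839 / 564959819683217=0.29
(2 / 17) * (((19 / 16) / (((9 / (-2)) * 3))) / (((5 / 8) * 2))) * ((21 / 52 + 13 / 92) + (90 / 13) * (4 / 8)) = -22762 / 686205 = -0.03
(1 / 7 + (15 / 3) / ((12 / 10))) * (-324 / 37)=-9774 / 259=-37.74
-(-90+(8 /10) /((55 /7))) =24722 /275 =89.90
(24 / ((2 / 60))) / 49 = 720 / 49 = 14.69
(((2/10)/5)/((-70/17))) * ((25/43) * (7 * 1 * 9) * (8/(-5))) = 612/1075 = 0.57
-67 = -67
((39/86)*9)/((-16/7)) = -2457/1376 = -1.79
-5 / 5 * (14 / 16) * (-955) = 6685 / 8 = 835.62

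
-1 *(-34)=34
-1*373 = -373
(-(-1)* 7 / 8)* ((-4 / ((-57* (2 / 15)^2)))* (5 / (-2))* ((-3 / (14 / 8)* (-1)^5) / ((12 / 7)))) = -2625 / 304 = -8.63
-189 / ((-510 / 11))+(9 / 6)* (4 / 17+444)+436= 188093 / 170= 1106.43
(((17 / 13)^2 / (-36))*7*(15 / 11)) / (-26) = 10115 / 580008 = 0.02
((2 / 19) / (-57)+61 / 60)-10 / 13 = 23051 / 93860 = 0.25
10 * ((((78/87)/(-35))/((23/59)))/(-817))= 3068/3814573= 0.00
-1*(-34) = 34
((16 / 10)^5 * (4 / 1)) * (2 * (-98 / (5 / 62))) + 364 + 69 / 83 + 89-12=-131628316352 / 1296875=-101496.53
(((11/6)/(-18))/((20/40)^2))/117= -11/3159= -0.00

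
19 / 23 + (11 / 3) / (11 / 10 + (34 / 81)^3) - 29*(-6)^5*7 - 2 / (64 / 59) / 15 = 108725099582053553 / 68877356640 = 1578531.83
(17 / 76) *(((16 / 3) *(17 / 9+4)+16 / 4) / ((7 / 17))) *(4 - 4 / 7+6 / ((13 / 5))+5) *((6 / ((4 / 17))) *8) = 4588800956 / 108927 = 42127.31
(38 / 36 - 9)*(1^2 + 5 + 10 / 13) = -484 / 9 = -53.78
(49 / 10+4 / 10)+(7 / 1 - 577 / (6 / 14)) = -40021 / 30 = -1334.03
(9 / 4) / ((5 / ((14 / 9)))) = 7 / 10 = 0.70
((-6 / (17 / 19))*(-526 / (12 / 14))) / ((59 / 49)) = 3427942 / 1003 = 3417.69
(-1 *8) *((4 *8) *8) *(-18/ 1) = 36864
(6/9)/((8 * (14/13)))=13/168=0.08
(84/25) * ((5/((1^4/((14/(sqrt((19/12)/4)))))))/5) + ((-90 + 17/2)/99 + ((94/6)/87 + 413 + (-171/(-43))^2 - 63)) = 4704 * sqrt(57)/475 + 1292336255/3538986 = 439.94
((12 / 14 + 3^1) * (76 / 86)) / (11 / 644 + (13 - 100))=-94392 / 2408731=-0.04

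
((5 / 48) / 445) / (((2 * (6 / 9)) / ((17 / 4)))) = 17 / 22784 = 0.00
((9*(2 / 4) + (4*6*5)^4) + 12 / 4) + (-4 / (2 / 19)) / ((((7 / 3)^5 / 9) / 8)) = 6970197962409 / 33614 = 207359967.94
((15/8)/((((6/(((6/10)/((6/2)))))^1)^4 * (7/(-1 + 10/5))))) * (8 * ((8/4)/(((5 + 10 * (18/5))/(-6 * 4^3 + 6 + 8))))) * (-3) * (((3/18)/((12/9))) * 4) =37/516600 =0.00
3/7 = 0.43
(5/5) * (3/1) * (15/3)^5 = 9375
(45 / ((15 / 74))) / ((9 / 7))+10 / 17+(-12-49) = 5725 / 51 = 112.25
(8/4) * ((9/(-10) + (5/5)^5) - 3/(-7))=37/35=1.06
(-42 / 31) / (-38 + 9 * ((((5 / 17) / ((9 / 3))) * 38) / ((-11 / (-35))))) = -3927 / 199082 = -0.02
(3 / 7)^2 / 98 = 9 / 4802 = 0.00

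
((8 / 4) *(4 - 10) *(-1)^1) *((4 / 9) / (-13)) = -16 / 39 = -0.41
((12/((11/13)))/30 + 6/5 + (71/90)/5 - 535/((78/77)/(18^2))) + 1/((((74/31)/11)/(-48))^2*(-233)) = -171325.84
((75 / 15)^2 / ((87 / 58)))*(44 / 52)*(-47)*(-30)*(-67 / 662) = -8659750 / 4303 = -2012.49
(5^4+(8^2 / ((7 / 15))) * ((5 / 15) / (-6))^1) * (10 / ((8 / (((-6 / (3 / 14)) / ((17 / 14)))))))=-907550 / 51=-17795.10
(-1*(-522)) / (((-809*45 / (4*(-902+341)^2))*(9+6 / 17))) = -413753208 / 214385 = -1929.95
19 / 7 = 2.71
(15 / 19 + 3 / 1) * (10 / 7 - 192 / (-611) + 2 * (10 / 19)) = 16355952 / 1543997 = 10.59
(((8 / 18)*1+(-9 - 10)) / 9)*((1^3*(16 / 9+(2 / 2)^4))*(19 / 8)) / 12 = -79325 / 69984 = -1.13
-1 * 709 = -709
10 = 10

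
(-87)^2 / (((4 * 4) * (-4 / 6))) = -22707 / 32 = -709.59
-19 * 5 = -95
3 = 3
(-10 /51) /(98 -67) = -10 /1581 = -0.01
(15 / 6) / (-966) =-5 / 1932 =-0.00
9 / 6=3 / 2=1.50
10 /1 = 10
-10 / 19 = -0.53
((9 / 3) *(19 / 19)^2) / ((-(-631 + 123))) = 3 / 508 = 0.01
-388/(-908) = 97/227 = 0.43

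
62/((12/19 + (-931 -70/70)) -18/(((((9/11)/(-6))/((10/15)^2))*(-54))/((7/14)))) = -47709/717106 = -0.07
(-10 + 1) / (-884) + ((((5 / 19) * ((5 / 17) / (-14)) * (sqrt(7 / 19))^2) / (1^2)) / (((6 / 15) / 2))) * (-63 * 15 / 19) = 184293 / 356668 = 0.52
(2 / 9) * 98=196 / 9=21.78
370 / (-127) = -370 / 127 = -2.91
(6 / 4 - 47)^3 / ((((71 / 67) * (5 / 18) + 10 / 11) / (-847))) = 4233675667221 / 63860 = 66296205.25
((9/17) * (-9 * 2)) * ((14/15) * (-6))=4536/85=53.36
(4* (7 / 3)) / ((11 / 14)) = 392 / 33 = 11.88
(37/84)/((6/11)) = 0.81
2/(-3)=-2/3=-0.67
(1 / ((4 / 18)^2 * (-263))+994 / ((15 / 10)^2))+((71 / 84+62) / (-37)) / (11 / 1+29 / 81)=996155064829 / 2256035040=441.55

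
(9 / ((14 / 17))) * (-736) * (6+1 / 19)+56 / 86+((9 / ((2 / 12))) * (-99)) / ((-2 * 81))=-278230829 / 5719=-48650.26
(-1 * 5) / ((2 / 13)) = -65 / 2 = -32.50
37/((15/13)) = 481/15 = 32.07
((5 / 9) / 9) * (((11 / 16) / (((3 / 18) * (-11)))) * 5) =-25 / 216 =-0.12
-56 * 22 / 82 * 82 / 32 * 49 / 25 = -3773 / 50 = -75.46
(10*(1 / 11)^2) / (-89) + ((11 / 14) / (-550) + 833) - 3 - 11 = 6173849931 / 7538300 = 819.00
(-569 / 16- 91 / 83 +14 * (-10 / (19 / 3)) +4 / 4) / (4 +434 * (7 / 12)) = -4372515 / 19466488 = -0.22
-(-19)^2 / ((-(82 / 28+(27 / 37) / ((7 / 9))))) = 186998 / 2003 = 93.36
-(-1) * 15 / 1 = 15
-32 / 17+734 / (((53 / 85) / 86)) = 91212484 / 901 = 101234.72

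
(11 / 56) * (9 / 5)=99 / 280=0.35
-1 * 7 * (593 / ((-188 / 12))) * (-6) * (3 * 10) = -2241540 / 47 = -47692.34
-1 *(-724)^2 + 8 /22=-5765932 /11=-524175.64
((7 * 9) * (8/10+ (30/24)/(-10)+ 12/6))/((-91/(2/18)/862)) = -46117/260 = -177.37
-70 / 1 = -70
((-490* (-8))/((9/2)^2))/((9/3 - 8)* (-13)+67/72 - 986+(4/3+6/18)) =-0.21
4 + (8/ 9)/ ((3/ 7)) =164/ 27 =6.07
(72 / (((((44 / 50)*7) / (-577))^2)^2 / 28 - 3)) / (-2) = 1558711674014062500 / 129892639481084423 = 12.00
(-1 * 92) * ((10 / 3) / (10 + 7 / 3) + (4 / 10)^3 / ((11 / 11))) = -142232 / 4625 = -30.75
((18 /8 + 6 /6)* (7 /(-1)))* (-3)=273 /4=68.25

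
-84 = -84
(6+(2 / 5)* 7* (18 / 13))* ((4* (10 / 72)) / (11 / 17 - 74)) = -0.07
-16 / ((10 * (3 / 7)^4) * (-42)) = 1372 / 1215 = 1.13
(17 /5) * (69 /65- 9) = -8772 /325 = -26.99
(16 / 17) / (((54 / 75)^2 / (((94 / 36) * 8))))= 470000 / 12393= 37.92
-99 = -99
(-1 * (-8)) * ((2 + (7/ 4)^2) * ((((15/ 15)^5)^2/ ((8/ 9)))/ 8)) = 729/ 128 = 5.70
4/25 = 0.16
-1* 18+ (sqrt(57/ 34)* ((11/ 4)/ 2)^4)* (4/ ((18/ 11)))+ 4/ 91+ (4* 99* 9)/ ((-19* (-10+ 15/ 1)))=-44.16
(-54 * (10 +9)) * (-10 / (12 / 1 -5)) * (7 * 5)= 51300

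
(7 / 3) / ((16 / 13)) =91 / 48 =1.90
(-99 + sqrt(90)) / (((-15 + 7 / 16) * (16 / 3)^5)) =0.00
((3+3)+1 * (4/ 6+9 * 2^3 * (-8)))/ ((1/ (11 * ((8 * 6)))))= -300608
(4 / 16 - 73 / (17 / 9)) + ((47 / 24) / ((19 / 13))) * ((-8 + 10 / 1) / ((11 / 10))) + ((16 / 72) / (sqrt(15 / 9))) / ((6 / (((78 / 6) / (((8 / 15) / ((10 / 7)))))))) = -1533227 / 42636 + 65 * sqrt(15) / 252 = -34.96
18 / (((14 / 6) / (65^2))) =228150 / 7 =32592.86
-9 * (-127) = 1143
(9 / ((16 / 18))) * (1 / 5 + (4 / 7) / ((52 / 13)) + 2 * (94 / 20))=98.65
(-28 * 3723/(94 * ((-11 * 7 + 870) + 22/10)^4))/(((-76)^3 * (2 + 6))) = 2326875/2946361893617883152384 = 0.00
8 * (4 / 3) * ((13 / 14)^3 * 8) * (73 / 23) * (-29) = -6288.65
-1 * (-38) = 38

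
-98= -98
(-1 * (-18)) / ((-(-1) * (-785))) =-0.02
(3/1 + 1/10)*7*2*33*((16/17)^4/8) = 58662912/417605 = 140.47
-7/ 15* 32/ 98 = -0.15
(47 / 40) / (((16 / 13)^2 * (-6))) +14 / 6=2.20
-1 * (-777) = 777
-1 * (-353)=353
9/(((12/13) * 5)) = 39/20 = 1.95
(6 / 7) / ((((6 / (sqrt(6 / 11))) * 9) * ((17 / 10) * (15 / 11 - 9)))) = -5 * sqrt(66) / 44982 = -0.00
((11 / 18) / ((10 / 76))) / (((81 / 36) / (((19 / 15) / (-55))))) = -1444 / 30375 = -0.05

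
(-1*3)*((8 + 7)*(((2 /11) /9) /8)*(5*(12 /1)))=-75 /11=-6.82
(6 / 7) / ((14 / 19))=57 / 49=1.16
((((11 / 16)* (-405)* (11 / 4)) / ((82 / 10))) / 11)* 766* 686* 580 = -424305448875 / 164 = -2587228346.80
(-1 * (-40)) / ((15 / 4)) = 32 / 3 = 10.67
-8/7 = -1.14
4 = 4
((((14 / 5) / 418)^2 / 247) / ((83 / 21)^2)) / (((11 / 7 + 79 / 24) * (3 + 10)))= 3630312 / 19735636055782075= 0.00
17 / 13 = 1.31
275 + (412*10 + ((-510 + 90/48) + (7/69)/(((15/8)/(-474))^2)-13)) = 142930451/13800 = 10357.28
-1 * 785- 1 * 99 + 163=-721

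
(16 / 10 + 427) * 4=8572 / 5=1714.40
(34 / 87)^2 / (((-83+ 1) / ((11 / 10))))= -3179 / 1551645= -0.00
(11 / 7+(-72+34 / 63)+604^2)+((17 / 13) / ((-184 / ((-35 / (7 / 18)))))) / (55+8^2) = 27482890385 / 75348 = 364746.12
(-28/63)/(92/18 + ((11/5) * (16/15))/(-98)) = -0.09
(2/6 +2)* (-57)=-133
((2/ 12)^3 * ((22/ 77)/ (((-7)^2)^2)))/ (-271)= -0.00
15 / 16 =0.94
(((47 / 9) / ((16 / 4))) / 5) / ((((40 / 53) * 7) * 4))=2491 / 201600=0.01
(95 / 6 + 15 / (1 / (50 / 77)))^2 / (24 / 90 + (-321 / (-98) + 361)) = 697971125 / 389046702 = 1.79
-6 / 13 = -0.46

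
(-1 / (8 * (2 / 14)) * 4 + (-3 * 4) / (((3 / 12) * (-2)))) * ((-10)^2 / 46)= 1025 / 23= 44.57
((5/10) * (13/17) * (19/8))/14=247/3808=0.06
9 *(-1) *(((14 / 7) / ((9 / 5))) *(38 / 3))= -380 / 3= -126.67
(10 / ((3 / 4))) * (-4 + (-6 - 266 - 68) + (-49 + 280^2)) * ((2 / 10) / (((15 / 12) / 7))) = 17473568 / 15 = 1164904.53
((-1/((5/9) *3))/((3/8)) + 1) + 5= 22/5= 4.40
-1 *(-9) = 9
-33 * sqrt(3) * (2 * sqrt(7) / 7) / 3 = -22 * sqrt(21) / 7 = -14.40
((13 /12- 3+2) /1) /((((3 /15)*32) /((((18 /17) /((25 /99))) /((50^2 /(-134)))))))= -19899 /6800000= -0.00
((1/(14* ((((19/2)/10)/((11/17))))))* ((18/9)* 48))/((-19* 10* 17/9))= -9504/730303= -0.01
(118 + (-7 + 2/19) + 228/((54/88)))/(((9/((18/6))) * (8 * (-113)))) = -82535/463752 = -0.18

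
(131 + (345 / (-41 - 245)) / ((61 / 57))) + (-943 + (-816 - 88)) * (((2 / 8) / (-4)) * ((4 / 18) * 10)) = 121340603 / 314028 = 386.40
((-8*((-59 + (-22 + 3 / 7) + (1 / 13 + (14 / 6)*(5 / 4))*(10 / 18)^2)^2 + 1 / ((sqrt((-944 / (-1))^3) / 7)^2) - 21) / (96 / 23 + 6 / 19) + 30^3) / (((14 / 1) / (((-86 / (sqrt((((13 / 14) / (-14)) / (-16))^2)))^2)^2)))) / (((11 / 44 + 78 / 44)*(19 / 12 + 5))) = 2103978458072574162092218702895339534286848 / 134584035526421994740643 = 15633194901928126301.53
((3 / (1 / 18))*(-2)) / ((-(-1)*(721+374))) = -36 / 365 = -0.10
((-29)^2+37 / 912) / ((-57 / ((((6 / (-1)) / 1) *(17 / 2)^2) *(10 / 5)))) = 221671381 / 17328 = 12792.67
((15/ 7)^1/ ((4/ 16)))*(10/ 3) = 200/ 7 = 28.57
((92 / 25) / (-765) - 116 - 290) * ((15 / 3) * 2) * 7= -108707788 / 3825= -28420.34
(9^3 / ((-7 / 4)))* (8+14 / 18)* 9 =-230364 / 7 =-32909.14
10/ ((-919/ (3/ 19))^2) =0.00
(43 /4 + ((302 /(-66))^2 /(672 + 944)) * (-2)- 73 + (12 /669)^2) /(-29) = 2725001996875 /1268957171592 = 2.15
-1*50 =-50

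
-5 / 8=-0.62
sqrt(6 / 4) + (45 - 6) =sqrt(6) / 2 + 39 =40.22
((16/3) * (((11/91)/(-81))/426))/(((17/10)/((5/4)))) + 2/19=160121446/1521352287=0.11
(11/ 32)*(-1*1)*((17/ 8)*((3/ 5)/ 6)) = -187/ 2560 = -0.07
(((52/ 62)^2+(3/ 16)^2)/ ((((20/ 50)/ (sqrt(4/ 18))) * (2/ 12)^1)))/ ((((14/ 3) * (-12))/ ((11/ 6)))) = -9993775 * sqrt(2)/ 82661376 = -0.17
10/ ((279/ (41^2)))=16810/ 279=60.25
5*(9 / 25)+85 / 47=848 / 235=3.61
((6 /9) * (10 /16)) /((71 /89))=445 /852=0.52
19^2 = 361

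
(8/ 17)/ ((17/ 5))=40/ 289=0.14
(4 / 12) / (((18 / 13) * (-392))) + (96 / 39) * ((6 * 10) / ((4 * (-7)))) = -1451689 / 275184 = -5.28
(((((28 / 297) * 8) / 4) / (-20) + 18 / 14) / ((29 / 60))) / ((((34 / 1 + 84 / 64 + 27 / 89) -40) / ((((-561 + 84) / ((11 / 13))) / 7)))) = 52066925248 / 1073427663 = 48.51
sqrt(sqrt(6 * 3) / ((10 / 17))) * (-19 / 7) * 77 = -209 * 2^(3 / 4) * sqrt(255) / 10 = -561.29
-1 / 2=-0.50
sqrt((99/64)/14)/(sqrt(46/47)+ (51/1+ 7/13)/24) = -9126 *sqrt(83237)/29085833+ 1842165 *sqrt(154)/116343332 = 0.11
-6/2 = -3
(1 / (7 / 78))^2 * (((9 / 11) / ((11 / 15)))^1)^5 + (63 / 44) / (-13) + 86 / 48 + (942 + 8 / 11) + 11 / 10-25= 2250634379570120729 / 1982656736500440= 1135.16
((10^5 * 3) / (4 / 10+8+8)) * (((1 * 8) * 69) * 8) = 3312000000 / 41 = 80780487.80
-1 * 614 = -614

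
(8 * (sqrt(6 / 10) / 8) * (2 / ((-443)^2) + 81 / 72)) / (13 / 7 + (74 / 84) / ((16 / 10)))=74182794 * sqrt(15) / 793827205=0.36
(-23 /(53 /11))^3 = -108.78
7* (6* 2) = 84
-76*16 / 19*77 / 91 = -704 / 13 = -54.15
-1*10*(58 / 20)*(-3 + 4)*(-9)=261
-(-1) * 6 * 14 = 84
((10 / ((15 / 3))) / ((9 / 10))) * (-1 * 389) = -7780 / 9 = -864.44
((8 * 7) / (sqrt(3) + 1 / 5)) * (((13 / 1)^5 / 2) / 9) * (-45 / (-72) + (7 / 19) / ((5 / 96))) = -15207047401 / 25308 + 76035237005 * sqrt(3) / 25308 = 4602886.29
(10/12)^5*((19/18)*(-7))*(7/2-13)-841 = -227529301/279936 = -812.79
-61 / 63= -0.97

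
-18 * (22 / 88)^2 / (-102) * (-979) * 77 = -226149 / 272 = -831.43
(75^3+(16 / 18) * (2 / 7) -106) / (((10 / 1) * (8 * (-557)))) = -26571463 / 2807280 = -9.47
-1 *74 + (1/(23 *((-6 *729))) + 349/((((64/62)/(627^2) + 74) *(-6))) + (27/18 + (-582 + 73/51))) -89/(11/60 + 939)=-2471166500995507834501/3778834207609202364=-653.95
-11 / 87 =-0.13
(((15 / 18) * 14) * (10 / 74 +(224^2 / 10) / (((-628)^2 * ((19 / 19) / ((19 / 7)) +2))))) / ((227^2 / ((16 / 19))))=3229232048 / 120542477354505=0.00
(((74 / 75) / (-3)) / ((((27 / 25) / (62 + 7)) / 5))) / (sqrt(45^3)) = -0.35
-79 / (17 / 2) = -158 / 17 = -9.29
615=615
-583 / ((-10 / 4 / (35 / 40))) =4081 / 20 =204.05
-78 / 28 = -39 / 14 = -2.79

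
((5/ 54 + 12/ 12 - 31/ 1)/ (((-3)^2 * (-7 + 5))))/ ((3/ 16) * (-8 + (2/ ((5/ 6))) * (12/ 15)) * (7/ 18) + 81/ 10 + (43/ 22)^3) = 0.11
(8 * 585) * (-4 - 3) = -32760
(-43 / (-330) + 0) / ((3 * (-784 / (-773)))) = 33239 / 776160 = 0.04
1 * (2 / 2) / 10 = 1 / 10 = 0.10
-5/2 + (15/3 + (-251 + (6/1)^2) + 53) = -319/2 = -159.50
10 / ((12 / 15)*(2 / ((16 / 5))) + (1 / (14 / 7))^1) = 10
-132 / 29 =-4.55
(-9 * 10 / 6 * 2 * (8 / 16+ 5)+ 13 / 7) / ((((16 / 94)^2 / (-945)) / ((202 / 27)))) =636976195 / 16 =39811012.19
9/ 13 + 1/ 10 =0.79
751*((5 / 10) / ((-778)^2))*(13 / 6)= 9763 / 7263408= 0.00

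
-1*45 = -45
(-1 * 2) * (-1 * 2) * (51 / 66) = 34 / 11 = 3.09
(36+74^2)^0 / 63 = 1 / 63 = 0.02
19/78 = 0.24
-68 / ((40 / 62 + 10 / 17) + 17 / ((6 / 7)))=-215016 / 66613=-3.23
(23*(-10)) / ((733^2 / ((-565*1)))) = 129950 / 537289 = 0.24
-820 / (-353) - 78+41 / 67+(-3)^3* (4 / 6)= -2201083 / 23651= -93.07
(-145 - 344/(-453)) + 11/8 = -142.87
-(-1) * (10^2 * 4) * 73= 29200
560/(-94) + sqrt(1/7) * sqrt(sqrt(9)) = -280/47 + sqrt(21)/7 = -5.30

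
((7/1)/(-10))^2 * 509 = 24941/100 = 249.41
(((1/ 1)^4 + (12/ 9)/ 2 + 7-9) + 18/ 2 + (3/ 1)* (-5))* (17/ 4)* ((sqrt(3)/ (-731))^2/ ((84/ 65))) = -1235/ 10561488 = -0.00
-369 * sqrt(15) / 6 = -123 * sqrt(15) / 2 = -238.19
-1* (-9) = 9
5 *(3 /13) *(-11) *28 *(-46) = 212520 /13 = 16347.69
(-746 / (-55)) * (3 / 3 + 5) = 81.38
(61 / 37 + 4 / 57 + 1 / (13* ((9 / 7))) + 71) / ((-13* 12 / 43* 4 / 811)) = -208753858141 / 51324624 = -4067.32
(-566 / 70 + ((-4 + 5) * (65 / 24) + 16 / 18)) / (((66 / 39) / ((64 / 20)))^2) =-15292472 / 952875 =-16.05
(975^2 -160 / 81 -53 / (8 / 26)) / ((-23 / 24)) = -615892102 / 621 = -991774.72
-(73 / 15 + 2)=-103 / 15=-6.87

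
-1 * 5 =-5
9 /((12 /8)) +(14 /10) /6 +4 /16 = 389 /60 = 6.48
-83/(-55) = 83/55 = 1.51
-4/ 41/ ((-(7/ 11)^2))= 484/ 2009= 0.24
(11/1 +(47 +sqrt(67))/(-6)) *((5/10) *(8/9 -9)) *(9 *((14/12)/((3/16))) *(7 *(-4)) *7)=3805928/27 -200312 *sqrt(67)/27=80233.47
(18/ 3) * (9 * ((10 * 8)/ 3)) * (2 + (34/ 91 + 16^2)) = 372058.02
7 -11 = -4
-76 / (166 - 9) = -76 / 157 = -0.48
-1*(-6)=6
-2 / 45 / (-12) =1 / 270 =0.00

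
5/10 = 1/2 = 0.50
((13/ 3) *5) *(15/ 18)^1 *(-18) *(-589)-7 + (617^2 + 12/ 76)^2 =144924426356.60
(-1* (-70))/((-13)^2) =0.41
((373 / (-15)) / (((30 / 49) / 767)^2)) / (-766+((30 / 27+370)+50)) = 526855744597 / 4656000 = 113156.30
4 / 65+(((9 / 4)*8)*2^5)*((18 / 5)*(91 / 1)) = 12265348 / 65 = 188697.66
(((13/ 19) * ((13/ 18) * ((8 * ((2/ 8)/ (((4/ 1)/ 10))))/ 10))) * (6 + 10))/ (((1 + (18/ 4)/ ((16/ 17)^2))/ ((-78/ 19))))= -8998912/ 3371379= -2.67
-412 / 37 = -11.14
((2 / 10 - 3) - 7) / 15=-0.65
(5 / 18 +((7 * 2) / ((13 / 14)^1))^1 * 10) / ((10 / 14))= 211.47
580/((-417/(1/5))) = -116/417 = -0.28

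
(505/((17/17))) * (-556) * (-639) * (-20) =-3588368400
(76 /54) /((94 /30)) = 190 /423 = 0.45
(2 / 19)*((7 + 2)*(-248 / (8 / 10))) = -5580 / 19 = -293.68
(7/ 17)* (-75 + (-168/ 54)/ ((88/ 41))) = -105959/ 3366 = -31.48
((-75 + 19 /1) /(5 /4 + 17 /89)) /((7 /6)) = -5696 /171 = -33.31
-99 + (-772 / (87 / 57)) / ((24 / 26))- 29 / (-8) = -447749 / 696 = -643.32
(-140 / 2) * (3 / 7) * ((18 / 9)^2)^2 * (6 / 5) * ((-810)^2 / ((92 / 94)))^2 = -258846687395387.52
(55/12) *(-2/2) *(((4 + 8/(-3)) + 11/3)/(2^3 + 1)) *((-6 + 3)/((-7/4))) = -275/63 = -4.37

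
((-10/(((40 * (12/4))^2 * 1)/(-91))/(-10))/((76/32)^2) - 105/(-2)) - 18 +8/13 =74156059/2111850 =35.11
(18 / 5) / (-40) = -9 / 100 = -0.09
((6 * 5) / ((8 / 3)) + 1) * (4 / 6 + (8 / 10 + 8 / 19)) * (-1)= -13181 / 570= -23.12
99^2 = 9801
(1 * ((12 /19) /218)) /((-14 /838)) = -2514 /14497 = -0.17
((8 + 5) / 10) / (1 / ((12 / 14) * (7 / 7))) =39 / 35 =1.11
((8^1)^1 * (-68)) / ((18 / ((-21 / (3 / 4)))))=7616 / 9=846.22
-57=-57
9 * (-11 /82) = -99 /82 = -1.21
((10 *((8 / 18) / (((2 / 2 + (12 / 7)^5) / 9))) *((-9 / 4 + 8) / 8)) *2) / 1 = 3.64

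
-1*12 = -12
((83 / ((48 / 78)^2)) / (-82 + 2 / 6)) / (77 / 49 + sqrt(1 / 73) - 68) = 42081 * sqrt(73) / 5051000320 + 285687909 / 7071400448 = 0.04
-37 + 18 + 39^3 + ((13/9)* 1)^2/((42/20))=100870990/1701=59300.99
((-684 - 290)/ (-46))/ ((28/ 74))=18019/ 322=55.96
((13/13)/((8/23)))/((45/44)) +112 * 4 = 40573/90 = 450.81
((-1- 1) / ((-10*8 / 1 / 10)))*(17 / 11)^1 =17 / 44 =0.39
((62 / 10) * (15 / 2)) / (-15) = -31 / 10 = -3.10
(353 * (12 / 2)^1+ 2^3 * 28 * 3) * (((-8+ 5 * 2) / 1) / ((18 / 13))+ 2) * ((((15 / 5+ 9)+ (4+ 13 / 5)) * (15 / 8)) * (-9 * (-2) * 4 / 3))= 8043570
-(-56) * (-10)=-560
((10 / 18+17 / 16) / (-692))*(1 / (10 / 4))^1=-233 / 249120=-0.00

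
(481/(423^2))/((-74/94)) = -13/3807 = -0.00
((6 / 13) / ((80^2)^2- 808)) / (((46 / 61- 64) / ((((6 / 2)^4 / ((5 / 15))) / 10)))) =-4941 / 1141259619760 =-0.00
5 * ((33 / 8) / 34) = 165 / 272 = 0.61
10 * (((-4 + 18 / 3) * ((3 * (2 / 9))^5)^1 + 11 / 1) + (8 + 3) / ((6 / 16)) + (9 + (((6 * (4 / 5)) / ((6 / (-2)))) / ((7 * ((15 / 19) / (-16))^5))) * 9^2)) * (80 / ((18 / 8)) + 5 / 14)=304524219699432412 / 13395375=22733534499.74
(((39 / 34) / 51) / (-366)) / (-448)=13 / 94773504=0.00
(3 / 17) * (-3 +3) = 0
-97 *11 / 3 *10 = -3556.67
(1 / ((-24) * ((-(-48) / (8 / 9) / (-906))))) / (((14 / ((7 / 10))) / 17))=2567 / 4320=0.59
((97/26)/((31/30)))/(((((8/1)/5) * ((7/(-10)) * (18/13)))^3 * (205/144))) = -256140625/376663392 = -0.68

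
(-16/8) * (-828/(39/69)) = 38088/13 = 2929.85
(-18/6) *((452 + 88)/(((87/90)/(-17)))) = 826200/29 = 28489.66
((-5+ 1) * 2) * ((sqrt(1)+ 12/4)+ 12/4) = -56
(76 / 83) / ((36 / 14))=266 / 747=0.36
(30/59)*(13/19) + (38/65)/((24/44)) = 310339/218595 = 1.42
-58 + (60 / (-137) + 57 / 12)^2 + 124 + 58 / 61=1567051445 / 18318544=85.54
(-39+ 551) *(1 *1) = 512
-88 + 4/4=-87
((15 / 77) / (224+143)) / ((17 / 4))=60 / 480403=0.00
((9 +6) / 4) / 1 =15 / 4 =3.75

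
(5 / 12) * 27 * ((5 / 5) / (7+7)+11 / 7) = 1035 / 56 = 18.48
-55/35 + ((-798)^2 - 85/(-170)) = 8915241/14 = 636802.93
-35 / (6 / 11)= -385 / 6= -64.17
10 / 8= 5 / 4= 1.25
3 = 3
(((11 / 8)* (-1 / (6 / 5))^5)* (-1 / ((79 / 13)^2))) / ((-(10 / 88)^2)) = -28117375 / 24265008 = -1.16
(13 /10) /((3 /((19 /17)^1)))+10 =5347 /510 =10.48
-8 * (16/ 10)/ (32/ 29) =-58/ 5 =-11.60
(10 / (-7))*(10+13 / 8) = -465 / 28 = -16.61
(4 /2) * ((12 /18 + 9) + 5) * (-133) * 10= -117040 /3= -39013.33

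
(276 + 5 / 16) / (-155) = -4421 / 2480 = -1.78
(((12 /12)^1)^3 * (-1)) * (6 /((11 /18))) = -108 /11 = -9.82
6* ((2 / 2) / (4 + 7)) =6 / 11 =0.55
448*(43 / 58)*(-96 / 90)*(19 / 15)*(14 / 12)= -10248448 / 19575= -523.55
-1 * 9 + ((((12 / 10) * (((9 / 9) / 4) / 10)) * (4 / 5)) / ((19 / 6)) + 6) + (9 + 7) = 30893 / 2375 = 13.01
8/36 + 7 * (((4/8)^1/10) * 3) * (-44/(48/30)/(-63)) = 49/72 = 0.68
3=3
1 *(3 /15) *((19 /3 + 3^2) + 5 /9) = 3.18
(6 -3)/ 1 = 3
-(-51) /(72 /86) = 60.92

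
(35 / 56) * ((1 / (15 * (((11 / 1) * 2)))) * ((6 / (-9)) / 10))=-1 / 7920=-0.00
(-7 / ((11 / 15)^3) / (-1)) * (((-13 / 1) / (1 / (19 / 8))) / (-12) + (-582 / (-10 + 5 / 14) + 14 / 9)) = 48749925 / 42592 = 1144.58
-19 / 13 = -1.46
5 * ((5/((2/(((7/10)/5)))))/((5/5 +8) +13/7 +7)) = 49/500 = 0.10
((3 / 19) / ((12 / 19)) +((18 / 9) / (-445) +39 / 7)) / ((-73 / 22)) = -797269 / 454790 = -1.75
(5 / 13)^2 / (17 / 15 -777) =-375 / 1966822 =-0.00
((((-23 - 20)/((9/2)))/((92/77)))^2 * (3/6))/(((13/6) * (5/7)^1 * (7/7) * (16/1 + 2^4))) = 76739047/118834560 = 0.65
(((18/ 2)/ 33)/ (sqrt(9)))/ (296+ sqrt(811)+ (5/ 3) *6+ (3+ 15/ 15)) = 310/ 1048179 - sqrt(811)/ 1048179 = 0.00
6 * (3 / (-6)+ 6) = 33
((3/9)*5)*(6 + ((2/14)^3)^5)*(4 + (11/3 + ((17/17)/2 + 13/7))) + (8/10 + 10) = 332110917866563147/2990963751264090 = 111.04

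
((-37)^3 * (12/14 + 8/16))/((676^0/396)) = -190556586/7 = -27222369.43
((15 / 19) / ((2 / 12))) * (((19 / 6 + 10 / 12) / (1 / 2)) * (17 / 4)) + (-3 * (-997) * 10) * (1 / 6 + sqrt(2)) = 47445.18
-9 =-9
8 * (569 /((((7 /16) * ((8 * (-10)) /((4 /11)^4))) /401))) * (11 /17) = -467290112 /791945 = -590.05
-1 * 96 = -96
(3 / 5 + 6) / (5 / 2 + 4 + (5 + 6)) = 66 / 175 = 0.38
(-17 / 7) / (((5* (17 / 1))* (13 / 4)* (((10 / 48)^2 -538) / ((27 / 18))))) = 3456 / 140987665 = 0.00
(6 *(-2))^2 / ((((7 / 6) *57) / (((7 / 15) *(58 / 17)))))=5568 / 1615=3.45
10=10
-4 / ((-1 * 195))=4 / 195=0.02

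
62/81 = 0.77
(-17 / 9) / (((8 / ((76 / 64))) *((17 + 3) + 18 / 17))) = -5491 / 412416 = -0.01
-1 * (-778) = 778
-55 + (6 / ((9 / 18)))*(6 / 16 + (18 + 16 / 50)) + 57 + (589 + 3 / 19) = 774723 / 950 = 815.50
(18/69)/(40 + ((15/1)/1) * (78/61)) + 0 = 183/41515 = 0.00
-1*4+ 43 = 39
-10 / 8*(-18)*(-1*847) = -38115 / 2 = -19057.50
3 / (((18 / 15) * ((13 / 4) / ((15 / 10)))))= 1.15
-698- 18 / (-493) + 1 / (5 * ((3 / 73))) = -5125451 / 7395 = -693.10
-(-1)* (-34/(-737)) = 34/737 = 0.05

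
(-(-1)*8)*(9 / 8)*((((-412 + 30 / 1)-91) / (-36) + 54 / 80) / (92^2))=4973 / 338560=0.01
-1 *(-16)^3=4096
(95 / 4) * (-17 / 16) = -1615 / 64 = -25.23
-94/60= -47/30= -1.57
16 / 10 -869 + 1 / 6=-26017 / 30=-867.23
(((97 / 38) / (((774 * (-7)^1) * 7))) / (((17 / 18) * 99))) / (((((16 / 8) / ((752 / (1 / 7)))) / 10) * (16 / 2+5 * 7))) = -182360 / 413878311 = -0.00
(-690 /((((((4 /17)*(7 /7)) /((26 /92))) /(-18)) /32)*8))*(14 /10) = 83538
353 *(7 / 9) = 2471 / 9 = 274.56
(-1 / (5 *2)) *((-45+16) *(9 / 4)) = 261 / 40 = 6.52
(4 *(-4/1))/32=-1/2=-0.50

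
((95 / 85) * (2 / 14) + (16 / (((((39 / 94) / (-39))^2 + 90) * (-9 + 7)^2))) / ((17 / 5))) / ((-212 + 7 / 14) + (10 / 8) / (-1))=-0.00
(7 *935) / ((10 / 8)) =5236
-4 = -4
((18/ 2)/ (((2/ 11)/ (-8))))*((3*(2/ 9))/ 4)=-66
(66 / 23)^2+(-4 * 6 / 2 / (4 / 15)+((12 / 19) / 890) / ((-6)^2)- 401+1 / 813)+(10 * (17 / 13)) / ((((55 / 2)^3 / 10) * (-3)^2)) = -165261686954780747 / 377513500851630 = -437.76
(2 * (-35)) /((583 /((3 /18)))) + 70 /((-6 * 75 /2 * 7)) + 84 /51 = 705833 /445995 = 1.58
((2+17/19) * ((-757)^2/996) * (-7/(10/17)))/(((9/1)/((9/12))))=-750121141/454176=-1651.61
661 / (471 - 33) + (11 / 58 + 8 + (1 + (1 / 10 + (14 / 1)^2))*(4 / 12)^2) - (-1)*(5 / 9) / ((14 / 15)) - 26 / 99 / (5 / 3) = 15666689 / 489027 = 32.04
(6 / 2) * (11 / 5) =33 / 5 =6.60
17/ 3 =5.67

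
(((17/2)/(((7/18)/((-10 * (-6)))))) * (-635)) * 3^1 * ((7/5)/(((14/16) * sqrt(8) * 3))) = -2331720 * sqrt(2)/7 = -471078.58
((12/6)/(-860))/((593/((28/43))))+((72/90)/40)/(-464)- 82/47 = -2085954383399/1195576712800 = -1.74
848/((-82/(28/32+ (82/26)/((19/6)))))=-195941/10127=-19.35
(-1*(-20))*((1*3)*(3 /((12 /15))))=225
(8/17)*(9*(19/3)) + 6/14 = 3243/119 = 27.25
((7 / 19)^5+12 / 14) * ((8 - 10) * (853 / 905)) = -25546058558 / 15686087165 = -1.63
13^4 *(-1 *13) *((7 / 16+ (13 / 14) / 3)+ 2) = -1019950.71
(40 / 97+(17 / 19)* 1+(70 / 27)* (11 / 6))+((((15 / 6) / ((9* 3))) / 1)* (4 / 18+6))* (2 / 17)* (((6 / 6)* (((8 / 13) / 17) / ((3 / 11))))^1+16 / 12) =3454630108 / 560856231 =6.16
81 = 81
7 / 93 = 0.08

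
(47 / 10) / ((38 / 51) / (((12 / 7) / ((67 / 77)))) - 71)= -79101 / 1188565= -0.07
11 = 11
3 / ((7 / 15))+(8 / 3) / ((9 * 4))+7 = 2552 / 189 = 13.50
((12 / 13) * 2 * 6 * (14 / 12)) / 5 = 168 / 65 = 2.58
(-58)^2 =3364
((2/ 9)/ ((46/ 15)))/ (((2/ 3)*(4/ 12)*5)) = 3/ 46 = 0.07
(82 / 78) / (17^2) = 41 / 11271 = 0.00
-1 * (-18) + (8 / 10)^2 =18.64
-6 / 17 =-0.35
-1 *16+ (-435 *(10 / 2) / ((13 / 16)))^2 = 1211037296 / 169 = 7165901.16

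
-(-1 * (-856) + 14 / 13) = -11142 / 13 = -857.08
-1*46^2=-2116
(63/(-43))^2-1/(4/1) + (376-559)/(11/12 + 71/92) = -183510293/1723268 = -106.49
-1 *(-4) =4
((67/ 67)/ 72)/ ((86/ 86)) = 1/ 72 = 0.01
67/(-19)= -67/19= -3.53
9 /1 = 9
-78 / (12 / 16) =-104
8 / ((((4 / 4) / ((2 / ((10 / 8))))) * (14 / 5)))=32 / 7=4.57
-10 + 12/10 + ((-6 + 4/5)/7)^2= -10104/1225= -8.25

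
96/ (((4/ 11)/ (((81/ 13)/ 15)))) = 7128/ 65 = 109.66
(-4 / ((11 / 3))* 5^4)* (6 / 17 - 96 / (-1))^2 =-20122830000 / 3179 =-6329924.50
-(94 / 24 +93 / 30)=-7.02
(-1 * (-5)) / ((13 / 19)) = 7.31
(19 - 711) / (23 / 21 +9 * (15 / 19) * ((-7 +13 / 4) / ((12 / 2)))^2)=-17670912 / 98843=-178.78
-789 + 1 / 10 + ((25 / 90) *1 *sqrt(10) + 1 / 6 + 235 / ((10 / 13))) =-14497 / 30 + 5 *sqrt(10) / 18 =-482.35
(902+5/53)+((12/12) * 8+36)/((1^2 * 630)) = 902.16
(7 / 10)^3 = 343 / 1000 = 0.34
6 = 6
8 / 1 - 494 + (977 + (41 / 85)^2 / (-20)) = 70947819 / 144500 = 490.99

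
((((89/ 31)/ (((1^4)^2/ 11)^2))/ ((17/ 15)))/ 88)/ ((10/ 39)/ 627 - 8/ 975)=-8977307625/ 20093456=-446.78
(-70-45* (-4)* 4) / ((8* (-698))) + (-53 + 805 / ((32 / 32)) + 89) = 2347747 / 2792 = 840.88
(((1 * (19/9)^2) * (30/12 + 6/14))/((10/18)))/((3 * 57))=779/5670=0.14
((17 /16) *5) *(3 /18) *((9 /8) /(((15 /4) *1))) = 17 /64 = 0.27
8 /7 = 1.14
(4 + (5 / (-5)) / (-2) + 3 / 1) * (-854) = -6405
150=150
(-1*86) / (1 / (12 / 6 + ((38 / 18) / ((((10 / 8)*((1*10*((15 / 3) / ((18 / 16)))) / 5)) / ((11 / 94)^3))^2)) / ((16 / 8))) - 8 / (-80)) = -23731520728852160660 / 165568747756376931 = -143.33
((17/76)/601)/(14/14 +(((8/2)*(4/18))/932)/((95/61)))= 178245/479206148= 0.00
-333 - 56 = -389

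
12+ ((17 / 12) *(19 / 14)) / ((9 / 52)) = 23.11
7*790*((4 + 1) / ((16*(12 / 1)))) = 13825 / 96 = 144.01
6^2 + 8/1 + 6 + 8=58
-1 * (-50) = 50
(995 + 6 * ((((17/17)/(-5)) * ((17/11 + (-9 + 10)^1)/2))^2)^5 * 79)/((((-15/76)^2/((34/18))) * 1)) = 24747214228790363553957808/512922703291259765625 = 48247.45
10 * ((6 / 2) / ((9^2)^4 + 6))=10 / 14348909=0.00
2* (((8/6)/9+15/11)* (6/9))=1796/891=2.02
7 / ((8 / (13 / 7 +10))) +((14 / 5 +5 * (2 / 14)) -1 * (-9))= 6409 / 280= 22.89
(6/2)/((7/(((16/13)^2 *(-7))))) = -768/169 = -4.54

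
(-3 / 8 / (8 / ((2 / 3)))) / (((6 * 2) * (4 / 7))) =-7 / 1536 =-0.00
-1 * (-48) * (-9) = -432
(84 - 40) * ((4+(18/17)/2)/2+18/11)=2918/17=171.65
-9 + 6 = -3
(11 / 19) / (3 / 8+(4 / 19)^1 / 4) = 88 / 65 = 1.35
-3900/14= -1950/7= -278.57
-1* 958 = -958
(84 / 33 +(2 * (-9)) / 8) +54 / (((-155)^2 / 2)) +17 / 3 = 18921931 / 3171300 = 5.97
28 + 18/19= 550/19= 28.95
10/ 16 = 5/ 8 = 0.62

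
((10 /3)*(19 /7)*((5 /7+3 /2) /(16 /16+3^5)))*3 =2945 /11956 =0.25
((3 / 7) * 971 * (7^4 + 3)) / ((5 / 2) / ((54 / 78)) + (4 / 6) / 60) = 315128340 / 1141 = 276186.10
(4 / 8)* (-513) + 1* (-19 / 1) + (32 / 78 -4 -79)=-27931 / 78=-358.09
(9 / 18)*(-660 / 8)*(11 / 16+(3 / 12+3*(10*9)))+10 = -714635 / 64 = -11166.17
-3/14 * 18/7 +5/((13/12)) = 2589/637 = 4.06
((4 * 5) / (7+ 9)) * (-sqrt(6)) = -5 * sqrt(6) / 4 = -3.06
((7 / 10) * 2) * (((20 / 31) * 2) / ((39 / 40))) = 2240 / 1209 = 1.85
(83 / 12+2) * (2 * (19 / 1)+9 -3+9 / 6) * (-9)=-29211 / 8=-3651.38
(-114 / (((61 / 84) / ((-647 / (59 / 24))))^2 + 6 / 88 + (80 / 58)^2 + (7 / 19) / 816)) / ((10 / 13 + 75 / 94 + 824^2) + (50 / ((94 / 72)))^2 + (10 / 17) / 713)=-134484406857705537268187295744 / 1582255734250923818185804848197939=-0.00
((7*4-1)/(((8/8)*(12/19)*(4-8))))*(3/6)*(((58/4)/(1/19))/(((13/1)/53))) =-4993713/832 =-6002.06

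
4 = 4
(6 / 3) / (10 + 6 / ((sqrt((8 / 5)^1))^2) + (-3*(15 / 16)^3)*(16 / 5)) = 512 / 1495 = 0.34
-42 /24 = -7 /4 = -1.75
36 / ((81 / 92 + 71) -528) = -0.08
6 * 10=60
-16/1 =-16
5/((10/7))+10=13.50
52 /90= 26 /45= 0.58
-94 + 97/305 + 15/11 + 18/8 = -1208717/13420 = -90.07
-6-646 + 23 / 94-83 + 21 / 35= -345053 / 470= -734.16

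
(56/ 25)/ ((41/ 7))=392/ 1025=0.38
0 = 0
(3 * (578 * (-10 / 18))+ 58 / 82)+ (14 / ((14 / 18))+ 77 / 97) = -11260862 / 11931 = -943.83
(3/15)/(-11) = -1/55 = -0.02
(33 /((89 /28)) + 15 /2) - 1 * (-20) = 6743 /178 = 37.88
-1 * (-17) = 17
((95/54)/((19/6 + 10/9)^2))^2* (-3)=-974700/35153041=-0.03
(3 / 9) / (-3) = -1 / 9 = -0.11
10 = 10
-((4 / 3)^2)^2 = -256 / 81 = -3.16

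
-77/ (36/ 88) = -1694/ 9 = -188.22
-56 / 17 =-3.29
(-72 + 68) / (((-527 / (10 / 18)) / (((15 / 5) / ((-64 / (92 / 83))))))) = -115 / 524892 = -0.00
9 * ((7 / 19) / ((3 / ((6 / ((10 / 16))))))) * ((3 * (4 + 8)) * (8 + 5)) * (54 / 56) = 454896 / 95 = 4788.38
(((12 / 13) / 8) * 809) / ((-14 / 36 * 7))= -21843 / 637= -34.29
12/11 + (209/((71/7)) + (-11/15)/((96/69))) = 7936007/374880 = 21.17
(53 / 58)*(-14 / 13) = -371 / 377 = -0.98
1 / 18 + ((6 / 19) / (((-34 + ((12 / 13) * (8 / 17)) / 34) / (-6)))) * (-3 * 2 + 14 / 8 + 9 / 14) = -11122316 / 76422465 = -0.15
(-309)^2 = 95481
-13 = -13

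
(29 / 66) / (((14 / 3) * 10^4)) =0.00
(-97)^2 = 9409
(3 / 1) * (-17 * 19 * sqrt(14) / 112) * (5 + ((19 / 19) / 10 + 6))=-107559 * sqrt(14) / 1120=-359.33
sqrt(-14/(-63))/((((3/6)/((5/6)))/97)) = 485 *sqrt(2)/9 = 76.21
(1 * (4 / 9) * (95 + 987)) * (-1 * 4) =-17312 / 9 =-1923.56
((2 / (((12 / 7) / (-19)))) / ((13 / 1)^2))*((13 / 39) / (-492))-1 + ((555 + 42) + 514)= 1661297173 / 1496664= 1110.00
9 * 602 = 5418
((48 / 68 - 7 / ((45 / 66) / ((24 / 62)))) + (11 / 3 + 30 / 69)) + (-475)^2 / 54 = 13676729711 / 3272670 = 4179.07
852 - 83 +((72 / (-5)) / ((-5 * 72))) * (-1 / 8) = 153799 / 200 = 769.00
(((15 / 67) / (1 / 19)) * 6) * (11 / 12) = 3135 / 134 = 23.40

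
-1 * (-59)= 59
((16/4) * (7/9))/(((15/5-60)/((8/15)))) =-224/7695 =-0.03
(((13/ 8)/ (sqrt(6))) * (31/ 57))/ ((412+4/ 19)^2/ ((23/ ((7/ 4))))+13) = 176111 * sqrt(6)/ 15473279664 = 0.00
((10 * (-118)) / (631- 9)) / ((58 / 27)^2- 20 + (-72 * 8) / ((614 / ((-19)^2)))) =66021885 / 12321195512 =0.01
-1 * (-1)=1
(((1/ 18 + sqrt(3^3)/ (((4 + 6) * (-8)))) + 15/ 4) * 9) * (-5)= -685/ 4 + 27 * sqrt(3)/ 16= -168.33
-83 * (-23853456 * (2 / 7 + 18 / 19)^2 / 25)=53249691863808 / 442225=120413119.71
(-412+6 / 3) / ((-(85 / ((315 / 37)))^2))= 1627290 / 395641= 4.11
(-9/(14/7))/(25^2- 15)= -9/1220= -0.01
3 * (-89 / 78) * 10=-445 / 13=-34.23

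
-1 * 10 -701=-711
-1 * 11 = -11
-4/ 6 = -2/ 3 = -0.67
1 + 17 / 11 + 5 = 83 / 11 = 7.55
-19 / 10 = -1.90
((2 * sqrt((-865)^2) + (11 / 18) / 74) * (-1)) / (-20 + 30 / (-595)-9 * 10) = 274220149 / 17443872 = 15.72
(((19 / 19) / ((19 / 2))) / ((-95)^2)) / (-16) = -1 / 1371800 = -0.00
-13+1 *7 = -6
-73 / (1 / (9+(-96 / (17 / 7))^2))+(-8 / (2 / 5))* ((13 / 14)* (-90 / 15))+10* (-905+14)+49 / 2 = -123499.00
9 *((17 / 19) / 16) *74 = 5661 / 152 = 37.24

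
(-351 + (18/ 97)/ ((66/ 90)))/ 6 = -124749/ 2134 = -58.46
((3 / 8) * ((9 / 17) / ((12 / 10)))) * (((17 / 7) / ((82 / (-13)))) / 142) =-585 / 1304128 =-0.00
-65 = -65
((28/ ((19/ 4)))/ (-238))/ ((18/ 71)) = -0.10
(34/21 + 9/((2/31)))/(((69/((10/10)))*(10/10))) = 5927/2898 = 2.05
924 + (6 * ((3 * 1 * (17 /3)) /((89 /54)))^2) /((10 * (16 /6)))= 75086169 /79210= 947.94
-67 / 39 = -1.72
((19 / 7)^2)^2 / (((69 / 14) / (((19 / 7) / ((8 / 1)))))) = 2476099 / 662676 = 3.74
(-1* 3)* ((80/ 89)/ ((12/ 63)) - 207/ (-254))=-375309/ 22606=-16.60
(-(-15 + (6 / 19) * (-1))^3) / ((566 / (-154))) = -1897447167 / 1941097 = -977.51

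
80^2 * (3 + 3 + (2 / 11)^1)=435200 / 11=39563.64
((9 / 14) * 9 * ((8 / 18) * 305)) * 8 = 43920 / 7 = 6274.29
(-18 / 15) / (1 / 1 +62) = -2 / 105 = -0.02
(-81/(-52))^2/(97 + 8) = 2187/94640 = 0.02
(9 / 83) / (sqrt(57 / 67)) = 3*sqrt(3819) / 1577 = 0.12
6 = 6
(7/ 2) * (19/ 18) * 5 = 665/ 36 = 18.47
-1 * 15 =-15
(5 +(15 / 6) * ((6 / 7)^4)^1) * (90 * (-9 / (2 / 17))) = -104961825 / 2401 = -43715.88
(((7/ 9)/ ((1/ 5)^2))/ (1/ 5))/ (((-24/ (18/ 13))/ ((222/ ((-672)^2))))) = -4625/ 1677312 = -0.00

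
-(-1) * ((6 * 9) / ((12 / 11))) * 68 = 3366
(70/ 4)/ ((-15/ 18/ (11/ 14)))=-16.50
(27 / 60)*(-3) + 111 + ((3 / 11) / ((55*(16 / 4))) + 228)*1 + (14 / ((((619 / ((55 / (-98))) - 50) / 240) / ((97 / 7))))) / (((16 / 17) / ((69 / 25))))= 4205232309 / 19182130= 219.23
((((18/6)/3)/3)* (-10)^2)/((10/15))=50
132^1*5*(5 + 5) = 6600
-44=-44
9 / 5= 1.80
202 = 202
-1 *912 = -912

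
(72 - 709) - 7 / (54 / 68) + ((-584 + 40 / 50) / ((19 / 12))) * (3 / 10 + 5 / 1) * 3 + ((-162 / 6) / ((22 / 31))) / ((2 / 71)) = -4431439007 / 564300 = -7852.98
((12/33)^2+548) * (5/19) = 331620/2299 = 144.25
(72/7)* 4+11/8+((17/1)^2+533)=48413/56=864.52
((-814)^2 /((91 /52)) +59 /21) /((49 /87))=230585119 /343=672259.82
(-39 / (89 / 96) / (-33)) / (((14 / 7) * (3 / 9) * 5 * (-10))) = -0.04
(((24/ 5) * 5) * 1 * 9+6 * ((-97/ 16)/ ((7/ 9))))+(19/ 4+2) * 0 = 169.23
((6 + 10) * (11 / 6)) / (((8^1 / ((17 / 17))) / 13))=143 / 3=47.67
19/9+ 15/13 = 3.26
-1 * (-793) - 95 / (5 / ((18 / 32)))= 12517 / 16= 782.31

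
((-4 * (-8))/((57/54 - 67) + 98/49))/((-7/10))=5760/8057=0.71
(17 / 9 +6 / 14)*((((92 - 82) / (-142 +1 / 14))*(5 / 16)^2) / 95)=-1825 / 10872864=-0.00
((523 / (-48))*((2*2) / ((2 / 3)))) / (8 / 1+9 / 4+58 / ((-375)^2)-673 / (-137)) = -10075921875 / 2336969818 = -4.31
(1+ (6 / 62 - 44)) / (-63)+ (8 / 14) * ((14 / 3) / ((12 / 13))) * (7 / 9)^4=3181796 / 1830519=1.74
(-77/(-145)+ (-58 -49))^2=238331844/21025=11335.64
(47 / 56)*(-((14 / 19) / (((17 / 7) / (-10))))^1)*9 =14805 / 646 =22.92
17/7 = 2.43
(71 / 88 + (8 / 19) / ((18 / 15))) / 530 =5807 / 2658480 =0.00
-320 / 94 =-160 / 47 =-3.40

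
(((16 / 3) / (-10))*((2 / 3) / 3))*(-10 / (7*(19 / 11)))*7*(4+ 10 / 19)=30272 / 9747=3.11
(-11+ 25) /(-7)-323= -325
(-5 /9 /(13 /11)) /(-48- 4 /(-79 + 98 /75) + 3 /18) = 640970 /65151411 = 0.01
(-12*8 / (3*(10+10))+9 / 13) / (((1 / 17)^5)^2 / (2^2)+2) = -475774560505964 / 1048316828233545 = -0.45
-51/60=-17/20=-0.85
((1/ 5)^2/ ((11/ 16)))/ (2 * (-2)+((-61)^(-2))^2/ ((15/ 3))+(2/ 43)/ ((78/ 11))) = -23219475357/ 1593721195715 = -0.01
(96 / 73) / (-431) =-96 / 31463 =-0.00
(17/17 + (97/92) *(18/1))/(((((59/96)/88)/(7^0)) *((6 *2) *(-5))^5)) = -10109/2747925000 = -0.00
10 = 10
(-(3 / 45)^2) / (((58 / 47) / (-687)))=10763 / 4350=2.47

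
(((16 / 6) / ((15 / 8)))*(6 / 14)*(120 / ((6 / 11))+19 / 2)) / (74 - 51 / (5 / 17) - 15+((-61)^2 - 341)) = 612 / 14287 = 0.04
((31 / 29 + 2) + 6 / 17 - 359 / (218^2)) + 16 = 19.41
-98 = -98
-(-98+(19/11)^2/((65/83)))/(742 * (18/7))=740807/15006420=0.05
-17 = -17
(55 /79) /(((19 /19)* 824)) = 55 /65096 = 0.00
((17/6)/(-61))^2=0.00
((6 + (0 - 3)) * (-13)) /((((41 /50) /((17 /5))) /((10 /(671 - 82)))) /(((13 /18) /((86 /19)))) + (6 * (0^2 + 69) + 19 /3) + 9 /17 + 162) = -38025 /655093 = -0.06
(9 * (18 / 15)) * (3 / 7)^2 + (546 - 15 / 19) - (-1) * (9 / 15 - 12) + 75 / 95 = 131463 / 245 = 536.58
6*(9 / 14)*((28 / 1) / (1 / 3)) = 324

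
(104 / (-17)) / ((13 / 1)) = -8 / 17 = -0.47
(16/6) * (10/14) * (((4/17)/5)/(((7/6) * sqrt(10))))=32 * sqrt(10)/4165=0.02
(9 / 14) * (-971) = -624.21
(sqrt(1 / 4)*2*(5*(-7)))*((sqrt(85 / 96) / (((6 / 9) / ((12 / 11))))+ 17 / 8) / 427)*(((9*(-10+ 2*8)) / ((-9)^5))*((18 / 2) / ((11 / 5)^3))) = 625*sqrt(510) / 144682362+ 10625 / 78917652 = 0.00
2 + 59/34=127/34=3.74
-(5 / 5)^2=-1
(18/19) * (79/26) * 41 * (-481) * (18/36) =-1078587/38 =-28383.87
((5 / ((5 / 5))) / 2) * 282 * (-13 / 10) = -1833 / 2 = -916.50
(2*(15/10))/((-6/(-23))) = 11.50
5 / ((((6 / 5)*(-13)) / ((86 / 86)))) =-25 / 78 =-0.32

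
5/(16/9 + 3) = 45/43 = 1.05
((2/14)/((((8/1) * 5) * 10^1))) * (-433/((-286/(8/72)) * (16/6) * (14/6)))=433/44844800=0.00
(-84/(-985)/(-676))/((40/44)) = -231/1664650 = -0.00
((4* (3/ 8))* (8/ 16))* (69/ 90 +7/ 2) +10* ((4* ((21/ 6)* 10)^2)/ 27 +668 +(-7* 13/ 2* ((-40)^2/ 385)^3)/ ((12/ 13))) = -236679476192/ 8804565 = -26881.45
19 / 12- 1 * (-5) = 79 / 12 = 6.58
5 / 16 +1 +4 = 85 / 16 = 5.31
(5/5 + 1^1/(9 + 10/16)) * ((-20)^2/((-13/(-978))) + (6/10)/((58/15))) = 1928625945/58058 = 33218.95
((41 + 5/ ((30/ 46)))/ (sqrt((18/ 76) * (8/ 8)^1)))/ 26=73 * sqrt(38)/ 117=3.85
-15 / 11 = -1.36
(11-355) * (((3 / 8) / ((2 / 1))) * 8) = -516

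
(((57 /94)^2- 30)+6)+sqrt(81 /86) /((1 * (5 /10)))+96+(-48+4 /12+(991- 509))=9 * sqrt(86) /43+13431631 /26508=508.64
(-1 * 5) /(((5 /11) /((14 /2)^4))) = -26411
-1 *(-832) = 832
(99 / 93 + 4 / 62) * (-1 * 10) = -350 / 31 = -11.29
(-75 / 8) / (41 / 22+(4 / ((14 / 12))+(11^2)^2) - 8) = -5775 / 9017188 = -0.00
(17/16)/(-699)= -17/11184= -0.00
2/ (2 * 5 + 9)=2/ 19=0.11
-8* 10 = -80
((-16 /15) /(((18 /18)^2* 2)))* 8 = -64 /15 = -4.27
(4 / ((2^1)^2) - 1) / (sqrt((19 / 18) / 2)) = 0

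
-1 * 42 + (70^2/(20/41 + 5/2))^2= 2689558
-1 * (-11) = 11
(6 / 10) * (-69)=-207 / 5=-41.40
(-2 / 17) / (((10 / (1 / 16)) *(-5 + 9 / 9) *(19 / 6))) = 3 / 51680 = 0.00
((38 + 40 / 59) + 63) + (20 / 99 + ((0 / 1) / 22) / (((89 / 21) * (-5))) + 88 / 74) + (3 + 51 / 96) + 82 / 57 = 14196234143 / 131399136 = 108.04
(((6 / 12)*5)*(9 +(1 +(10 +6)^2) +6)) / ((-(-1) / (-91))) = -61880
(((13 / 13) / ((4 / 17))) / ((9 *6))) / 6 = 0.01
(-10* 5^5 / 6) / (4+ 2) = -15625 / 18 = -868.06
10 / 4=5 / 2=2.50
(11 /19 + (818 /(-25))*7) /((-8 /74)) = 4015203 /1900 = 2113.26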